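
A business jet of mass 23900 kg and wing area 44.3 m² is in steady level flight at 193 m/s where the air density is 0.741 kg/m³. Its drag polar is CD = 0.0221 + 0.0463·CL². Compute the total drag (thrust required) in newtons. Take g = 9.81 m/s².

D = 17700 N

In steady level flight, lift balances weight: W = mg = 23900 × 9.81 = 2.3446×10^5 N.
q = ½ρv² = ½ × 0.741 × 193² = 13800 Pa.
CL = W/(q·S) = 2.3446×10^5 / (13800 × 44.3) = 0.3835.
CD = 0.0221 + 0.0463 × 0.3835² = 0.02891.
D = q·S·CD = 13800 × 44.3 × 0.02891 = 17670 N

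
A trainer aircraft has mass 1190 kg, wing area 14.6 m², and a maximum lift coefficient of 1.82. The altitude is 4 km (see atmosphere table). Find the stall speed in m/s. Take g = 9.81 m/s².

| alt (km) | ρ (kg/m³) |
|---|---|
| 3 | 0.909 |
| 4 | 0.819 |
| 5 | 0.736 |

At 4 km, from the table: ρ = 0.819 kg/m³.
Weight W = mg = 1190 × 9.81 = 11670 N.
V_stall = √(2W/(ρ·S·CL,max)) = √(2 × 11670 / (0.819 × 14.6 × 1.82))
V_stall = √1073 = 32.8 m/s

V_stall = 32.8 m/s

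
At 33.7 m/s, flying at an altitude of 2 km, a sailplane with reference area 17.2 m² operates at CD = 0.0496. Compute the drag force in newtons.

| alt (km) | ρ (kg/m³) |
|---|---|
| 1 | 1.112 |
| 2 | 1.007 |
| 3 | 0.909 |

D = 488 N

At 2 km, from the table: ρ = 1.007 kg/m³.
D = ½ρv²S·CD = ½ × 1.007 × 33.7² × 17.2 × 0.0496 = 488 N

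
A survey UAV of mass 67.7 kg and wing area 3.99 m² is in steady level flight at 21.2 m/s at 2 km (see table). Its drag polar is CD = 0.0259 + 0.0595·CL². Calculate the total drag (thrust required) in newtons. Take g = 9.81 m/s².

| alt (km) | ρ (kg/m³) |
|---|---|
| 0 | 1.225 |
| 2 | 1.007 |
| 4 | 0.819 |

At 2 km, from the table: ρ = 1.007 kg/m³.
Weight W = mg = 67.7 × 9.81 = 664.14 N; in level flight L = W.
q = ½ρv² = ½ × 1.007 × 21.2² = 226.3 Pa.
CL = W/(q·S) = 664.14 / (226.3 × 3.99) = 0.7356.
CD = 0.0259 + 0.0595 × 0.7356² = 0.05809.
D = q·S·CD = 226.3 × 3.99 × 0.05809 = 52.45 N

D = 52.5 N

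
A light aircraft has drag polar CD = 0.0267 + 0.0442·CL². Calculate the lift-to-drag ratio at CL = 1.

L/D = 14.1

CD = 0.0267 + 0.0442 × 1² = 0.0709
L/D = CL/CD = 1 / 0.0709 = 14.1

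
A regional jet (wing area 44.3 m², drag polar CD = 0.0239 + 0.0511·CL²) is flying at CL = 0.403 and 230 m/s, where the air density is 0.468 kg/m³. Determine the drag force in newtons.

CD = 0.0239 + 0.0511 × 0.403² = 0.0322
D = ½ρv²S·CD = ½ × 0.468 × 230² × 44.3 × 0.0322 = 17700 N

D = 17700 N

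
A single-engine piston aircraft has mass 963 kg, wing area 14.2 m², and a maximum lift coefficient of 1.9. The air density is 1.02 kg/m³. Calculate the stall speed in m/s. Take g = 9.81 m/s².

V_stall = 26.2 m/s

At stall, lift equals weight: L = W = m·g = 963 × 9.81 = 9447 N.
From L = ½ρV²S·CL,max = W: V_stall = √(2W/(ρSCL,max)) = √(2·9447/(1.02·14.2·1.9))
V_stall = √686.6 = 26.2 m/s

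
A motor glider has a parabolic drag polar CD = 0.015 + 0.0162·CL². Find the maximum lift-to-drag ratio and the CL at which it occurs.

For CD = CD0 + K·CL², (L/D)max occurs at CL* = √(CD0/K) and equals 1/(2√(K·CD0)).
(L/D)max = 1/(2√(0.0162 × 0.015)) = 1/(2 × 0.01559) = 32.1
CL* = √(0.015/0.0162) = 0.962

(L/D)max = 32.1, at CL = 0.962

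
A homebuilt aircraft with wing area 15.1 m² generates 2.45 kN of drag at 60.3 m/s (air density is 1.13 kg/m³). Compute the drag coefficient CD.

CD = 0.079

From D = ½ρv²S·CD, rearranging gives CD = 2D/(ρv²S).
CD = 2 × 2450 / (1.13 × 60.3² × 15.1) = 0.079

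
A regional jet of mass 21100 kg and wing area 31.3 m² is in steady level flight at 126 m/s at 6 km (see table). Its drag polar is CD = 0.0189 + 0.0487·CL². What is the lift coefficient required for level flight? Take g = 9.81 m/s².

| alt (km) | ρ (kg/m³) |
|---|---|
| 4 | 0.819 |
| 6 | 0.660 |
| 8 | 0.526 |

At 6 km, from the table: ρ = 0.660 kg/m³.
In steady level flight, lift balances weight: W = mg = 21100 × 9.81 = 2.0699×10^5 N.
q = ½ρv² = ½ × 0.66 × 126² = 5239 Pa.
Required CL = L/(qS) = 2.0699×10^5/(5239·31.3) = 1.262.

CL = 1.26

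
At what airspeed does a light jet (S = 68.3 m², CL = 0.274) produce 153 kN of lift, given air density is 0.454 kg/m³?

v = 190 m/s

L = ½ρv²S·CL ⇒ v = √(2L/(ρ·S·CL))
v = √(2 × 1.53×10^5 / (0.454 × 68.3 × 0.274)) = √36020 = 190 m/s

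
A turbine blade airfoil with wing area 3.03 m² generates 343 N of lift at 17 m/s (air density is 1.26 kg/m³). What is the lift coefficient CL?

From L = ½ρv²S·CL, rearranging gives CL = 2L/(ρv²S).
CL = 2 × 343 / (1.26 × 17² × 3.03) = 0.622

CL = 0.622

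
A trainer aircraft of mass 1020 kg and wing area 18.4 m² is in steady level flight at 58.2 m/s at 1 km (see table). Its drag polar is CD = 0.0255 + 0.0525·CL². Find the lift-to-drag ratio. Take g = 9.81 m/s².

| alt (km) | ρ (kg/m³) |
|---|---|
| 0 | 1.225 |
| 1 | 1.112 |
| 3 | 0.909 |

At 1 km, from the table: ρ = 1.112 kg/m³.
Weight W = mg = 1020 × 9.81 = 10006 N; in level flight L = W.
q = ½ρv² = ½ × 1.112 × 58.2² = 1883 Pa.
CL = 2W/(ρv²S) = 2×10006/(1.112×58.2²×18.4) = 0.2888.
CD = 0.0255 + 0.0525 × 0.2888² = 0.02988.
L/D = CL/CD = 0.2888 / 0.02988 = 9.66

L/D = 9.66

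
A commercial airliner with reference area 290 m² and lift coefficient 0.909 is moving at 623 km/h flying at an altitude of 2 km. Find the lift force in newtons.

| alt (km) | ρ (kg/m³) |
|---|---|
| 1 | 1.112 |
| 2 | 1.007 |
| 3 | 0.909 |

At 2 km, from the table: ρ = 1.007 kg/m³.
Convert speed: v = 623 km/h ÷ 3.6 = 173.1 m/s.
L = ½ρv²S·CL = ½ × 1.007 × 173.1² × 290 × 0.909 = 3.97×10^6 N ≈ 3970 kN

L = 3.97×10^6 N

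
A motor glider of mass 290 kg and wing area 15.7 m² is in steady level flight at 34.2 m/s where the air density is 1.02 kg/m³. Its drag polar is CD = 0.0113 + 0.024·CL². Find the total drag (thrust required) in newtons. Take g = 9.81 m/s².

D = 127 N

Level flight ⇒ L = W = m·g = 290 × 9.81 = 2844.9 N.
Dynamic pressure q = 0.5 × 1.02 × 34.2² = 596.5 Pa.
CL = 2W/(ρv²S) = 2×2844.9/(1.02×34.2²×15.7) = 0.3038.
CD = 0.0113 + 0.024 × 0.3038² = 0.01351.
D = q·S·CD = 596.5 × 15.7 × 0.01351 = 126.6 N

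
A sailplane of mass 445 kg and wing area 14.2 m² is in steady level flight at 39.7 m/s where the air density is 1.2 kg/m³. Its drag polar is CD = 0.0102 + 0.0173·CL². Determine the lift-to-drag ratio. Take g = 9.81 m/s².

In steady level flight, lift balances weight: W = mg = 445 × 9.81 = 4365.4 N.
Dynamic pressure q = 0.5 × 1.2 × 39.7² = 945.7 Pa.
CL = W/(q·S) = 4365.4 / (945.7 × 14.2) = 0.3251.
CD = 0.0102 + 0.0173 × 0.3251² = 0.01203.
L/D = CL/CD = 0.3251 / 0.01203 = 27

L/D = 27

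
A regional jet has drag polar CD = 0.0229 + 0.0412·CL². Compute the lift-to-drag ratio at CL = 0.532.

CD = 0.0229 + 0.0412 × 0.532² = 0.03456
L/D = CL/CD = 0.532 / 0.03456 = 15.4

L/D = 15.4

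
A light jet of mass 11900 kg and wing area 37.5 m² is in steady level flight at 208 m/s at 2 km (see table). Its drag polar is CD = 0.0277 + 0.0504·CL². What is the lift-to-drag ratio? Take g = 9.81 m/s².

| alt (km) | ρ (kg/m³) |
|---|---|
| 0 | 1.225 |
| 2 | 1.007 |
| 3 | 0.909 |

At 2 km, from the table: ρ = 1.007 kg/m³.
Level flight ⇒ L = W = m·g = 11900 × 9.81 = 1.1674×10^5 N.
Dynamic pressure q = 0.5 × 1.007 × 208² = 21780 Pa.
CL = 2W/(ρv²S) = 2×1.1674×10^5/(1.007×208²×37.5) = 0.1429.
CD = 0.0277 + 0.0504 × 0.1429² = 0.02873.
L/D = CL/CD = 0.1429 / 0.02873 = 4.97

L/D = 4.97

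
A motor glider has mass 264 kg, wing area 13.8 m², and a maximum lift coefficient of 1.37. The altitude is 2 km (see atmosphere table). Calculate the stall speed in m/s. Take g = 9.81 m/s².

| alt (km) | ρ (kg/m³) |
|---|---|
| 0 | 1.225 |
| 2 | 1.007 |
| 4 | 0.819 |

V_stall = 16.5 m/s

At 2 km, from the table: ρ = 1.007 kg/m³.
Weight W = mg = 264 × 9.81 = 2590 N.
V_stall = √(2W/(ρ·S·CL,max)) = √(2 × 2590 / (1.007 × 13.8 × 1.37))
V_stall = √272.1 = 16.5 m/s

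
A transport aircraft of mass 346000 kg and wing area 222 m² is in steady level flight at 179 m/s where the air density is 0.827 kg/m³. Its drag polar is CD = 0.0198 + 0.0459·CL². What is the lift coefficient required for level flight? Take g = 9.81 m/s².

Weight W = mg = 346000 × 9.81 = 3.3943×10^6 N; in level flight L = W.
q = ½ρv² = ½ × 0.827 × 179² = 13250 Pa.
CL = 2W/(ρv²S) = 2×3.3943×10^6/(0.827×179²×222) = 1.154.

CL = 1.15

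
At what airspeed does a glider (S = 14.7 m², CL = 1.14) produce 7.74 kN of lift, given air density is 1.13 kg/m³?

L = ½ρv²S·CL ⇒ v = √(2L/(ρ·S·CL))
v = √(2 × 7740 / (1.13 × 14.7 × 1.14)) = √817.5 = 28.6 m/s

v = 28.6 m/s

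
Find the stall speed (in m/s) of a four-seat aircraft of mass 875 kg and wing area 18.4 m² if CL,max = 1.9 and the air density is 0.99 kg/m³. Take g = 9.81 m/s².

At stall, lift equals weight: L = W = m·g = 875 × 9.81 = 8584 N.
From L = ½ρV²S·CL,max = W: V_stall = √(2W/(ρSCL,max)) = √(2·8584/(0.99·18.4·1.9))
V_stall = √496 = 22.3 m/s

V_stall = 22.3 m/s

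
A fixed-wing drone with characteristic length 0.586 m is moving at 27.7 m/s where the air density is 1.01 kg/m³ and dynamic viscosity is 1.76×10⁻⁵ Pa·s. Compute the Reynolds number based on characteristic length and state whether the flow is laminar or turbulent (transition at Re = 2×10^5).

Re = 9.32×10^5 (turbulent)

Re = ρ·v·c/μ = 1.01 × 27.7 × 0.586 / (1.76×10⁻⁵) = 9.32×10^5
Since 9.32×10^5 > 2×10^5, the flow is turbulent.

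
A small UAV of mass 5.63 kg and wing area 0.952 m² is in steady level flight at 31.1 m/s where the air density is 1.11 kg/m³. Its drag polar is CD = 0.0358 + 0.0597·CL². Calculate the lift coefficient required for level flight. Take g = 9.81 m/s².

Weight W = mg = 5.63 × 9.81 = 55.23 N; in level flight L = W.
q = ½ρv² = ½ × 1.11 × 31.1² = 536.8 Pa.
CL = W/(q·S) = 55.23 / (536.8 × 0.952) = 0.1081.

CL = 0.108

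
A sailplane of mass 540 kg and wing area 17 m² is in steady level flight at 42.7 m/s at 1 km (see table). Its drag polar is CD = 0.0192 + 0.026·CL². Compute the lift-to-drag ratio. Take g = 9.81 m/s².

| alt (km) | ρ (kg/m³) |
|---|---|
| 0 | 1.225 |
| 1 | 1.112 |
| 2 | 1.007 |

L/D = 14.2

At 1 km, from the table: ρ = 1.112 kg/m³.
In steady level flight, lift balances weight: W = mg = 540 × 9.81 = 5297.4 N.
Dynamic pressure q = 0.5 × 1.112 × 42.7² = 1014 Pa.
Required CL = L/(qS) = 5297.4/(1014·17) = 0.3074.
CD = 0.0192 + 0.026 × 0.3074² = 0.02166.
L/D = CL/CD = 0.3074 / 0.02166 = 14.2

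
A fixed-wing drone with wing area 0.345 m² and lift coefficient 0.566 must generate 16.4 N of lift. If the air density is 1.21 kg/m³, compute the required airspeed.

L = ½ρv²S·CL ⇒ v = √(2L/(ρ·S·CL))
v = √(2 × 16.4 / (1.21 × 0.345 × 0.566)) = √138.8 = 11.8 m/s

v = 11.8 m/s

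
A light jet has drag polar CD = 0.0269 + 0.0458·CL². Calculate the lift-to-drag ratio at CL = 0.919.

CD = 0.0269 + 0.0458 × 0.919² = 0.06558
L/D = CL/CD = 0.919 / 0.06558 = 14

L/D = 14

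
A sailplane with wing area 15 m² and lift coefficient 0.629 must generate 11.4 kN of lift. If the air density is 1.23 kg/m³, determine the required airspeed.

L = ½ρv²S·CL ⇒ v = √(2L/(ρ·S·CL))
v = √(2 × 11400 / (1.23 × 15 × 0.629)) = √1965 = 44.3 m/s

v = 44.3 m/s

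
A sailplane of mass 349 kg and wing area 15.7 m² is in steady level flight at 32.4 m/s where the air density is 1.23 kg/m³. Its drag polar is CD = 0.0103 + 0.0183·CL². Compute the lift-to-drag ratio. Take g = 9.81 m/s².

L/D = 27.3

Weight W = mg = 349 × 9.81 = 3423.7 N; in level flight L = W.
q = ½ρv² = ½ × 1.23 × 32.4² = 645.6 Pa.
Required CL = L/(qS) = 3423.7/(645.6·15.7) = 0.3378.
CD = 0.0103 + 0.0183 × 0.3378² = 0.01239.
L/D = CL/CD = 0.3378 / 0.01239 = 27.3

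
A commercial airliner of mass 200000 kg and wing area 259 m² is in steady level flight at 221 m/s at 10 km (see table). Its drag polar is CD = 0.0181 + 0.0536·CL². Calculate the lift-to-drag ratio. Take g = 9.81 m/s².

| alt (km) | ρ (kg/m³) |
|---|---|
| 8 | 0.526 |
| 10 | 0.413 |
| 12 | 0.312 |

L/D = 15.5

At 10 km, from the table: ρ = 0.413 kg/m³.
Level flight ⇒ L = W = m·g = 200000 × 9.81 = 1.962×10^6 N.
Dynamic pressure q = 0.5 × 0.413 × 221² = 10090 Pa.
CL = W/(q·S) = 1.962×10^6 / (10090 × 259) = 0.7511.
CD = 0.0181 + 0.0536 × 0.7511² = 0.04834.
L/D = CL/CD = 0.7511 / 0.04834 = 15.5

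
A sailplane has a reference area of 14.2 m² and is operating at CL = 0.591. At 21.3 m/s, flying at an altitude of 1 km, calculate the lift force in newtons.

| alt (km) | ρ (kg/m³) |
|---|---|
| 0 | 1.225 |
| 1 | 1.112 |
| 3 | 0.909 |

L = 2120 N

At 1 km, from the table: ρ = 1.112 kg/m³.
Dynamic pressure q = ½ρv² = ½ × 1.112 × 21.3² = 252.3 Pa.
L = q·S·CL = 252.3 × 14.2 × 0.591 = 2120 N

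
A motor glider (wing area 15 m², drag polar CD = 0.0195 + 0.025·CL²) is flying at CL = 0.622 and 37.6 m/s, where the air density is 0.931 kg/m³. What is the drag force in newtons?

D = 288 N

CD = 0.0195 + 0.025 × 0.622² = 0.02917
D = ½ρv²S·CD = ½ × 0.931 × 37.6² × 15 × 0.02917 = 288 N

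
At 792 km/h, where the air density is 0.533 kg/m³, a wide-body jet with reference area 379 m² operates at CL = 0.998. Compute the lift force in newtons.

L = 4.88×10^6 N

Convert speed: v = 792 km/h ÷ 3.6 = 220 m/s.
Dynamic pressure q = ½ρv² = ½ × 0.533 × 220² = 12900 Pa.
L = q·S·CL = 12900 × 379 × 0.998 = 4.88×10^6 N ≈ 4880 kN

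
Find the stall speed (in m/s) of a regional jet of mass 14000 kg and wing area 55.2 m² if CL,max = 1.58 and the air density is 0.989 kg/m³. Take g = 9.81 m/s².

V_stall = 56.4 m/s

Stall occurs when L = W at CL,max. W = mg = 14000 × 9.81 = 1.373×10^5 N.
From L = ½ρV²S·CL,max = W: V_stall = √(2W/(ρSCL,max)) = √(2·1.373×10^5/(0.989·55.2·1.58))
V_stall = √3184 = 56.4 m/s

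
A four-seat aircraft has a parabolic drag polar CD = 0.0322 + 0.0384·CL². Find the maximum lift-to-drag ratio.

(L/D)max = 14.2

For CD = CD0 + K·CL², (L/D)max occurs at CL* = √(CD0/K) and equals 1/(2√(K·CD0)).
(L/D)max = 1/(2√(0.0384 × 0.0322)) = 1/(2 × 0.03516) = 14.2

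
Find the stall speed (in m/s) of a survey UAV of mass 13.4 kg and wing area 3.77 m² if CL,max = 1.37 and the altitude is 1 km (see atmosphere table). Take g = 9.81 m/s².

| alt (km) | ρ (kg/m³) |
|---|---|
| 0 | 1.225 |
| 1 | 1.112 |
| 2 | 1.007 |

At 1 km, from the table: ρ = 1.112 kg/m³.
Stall occurs when L = W at CL,max. W = mg = 13.4 × 9.81 = 131.5 N.
V_stall = √(2W/(ρ·S·CL,max)) = √(2 × 131.5 / (1.112 × 3.77 × 1.37))
V_stall = √45.78 = 6.77 m/s

V_stall = 6.77 m/s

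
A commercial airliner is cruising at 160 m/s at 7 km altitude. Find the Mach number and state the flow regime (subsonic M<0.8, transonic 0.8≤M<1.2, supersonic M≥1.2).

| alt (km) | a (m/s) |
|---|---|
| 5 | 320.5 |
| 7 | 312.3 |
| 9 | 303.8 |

M = 0.512 (subsonic)

At 7 km, from the table: a = 312.3 m/s.
M = v/a = 160 / 312.3 = 0.512
M = 0.512 → subsonic.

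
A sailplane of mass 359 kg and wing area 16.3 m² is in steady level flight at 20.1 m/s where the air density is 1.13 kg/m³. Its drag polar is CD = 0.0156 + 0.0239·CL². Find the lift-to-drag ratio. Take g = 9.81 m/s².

Weight W = mg = 359 × 9.81 = 3521.8 N; in level flight L = W.
Dynamic pressure q = 0.5 × 1.13 × 20.1² = 228.3 Pa.
CL = 2W/(ρv²S) = 2×3521.8/(1.13×20.1²×16.3) = 0.9465.
CD = 0.0156 + 0.0239 × 0.9465² = 0.03701.
L/D = CL/CD = 0.9465 / 0.03701 = 25.6

L/D = 25.6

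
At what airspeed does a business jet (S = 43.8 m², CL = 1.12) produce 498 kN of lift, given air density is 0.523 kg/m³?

v = 197 m/s

L = ½ρv²S·CL ⇒ v = √(2L/(ρ·S·CL))
v = √(2 × 4.98×10^5 / (0.523 × 43.8 × 1.12)) = √38820 = 197 m/s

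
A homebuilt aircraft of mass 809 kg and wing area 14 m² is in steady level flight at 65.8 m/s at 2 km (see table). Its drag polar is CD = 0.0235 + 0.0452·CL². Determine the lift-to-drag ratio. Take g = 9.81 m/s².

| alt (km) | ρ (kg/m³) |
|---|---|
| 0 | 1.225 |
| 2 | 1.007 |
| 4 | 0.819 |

L/D = 9.79

At 2 km, from the table: ρ = 1.007 kg/m³.
Weight W = mg = 809 × 9.81 = 7936.3 N; in level flight L = W.
q = ½ρv² = ½ × 1.007 × 65.8² = 2180 Pa.
Required CL = L/(qS) = 7936.3/(2180·14) = 0.26.
CD = 0.0235 + 0.0452 × 0.26² = 0.02656.
L/D = CL/CD = 0.26 / 0.02656 = 9.79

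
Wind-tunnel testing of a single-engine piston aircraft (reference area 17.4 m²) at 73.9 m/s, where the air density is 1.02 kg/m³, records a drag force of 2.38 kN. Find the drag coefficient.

CD = 0.0491

From D = ½ρv²S·CD, rearranging gives CD = 2D/(ρv²S).
CD = 2 × 2380 / (1.02 × 73.9² × 17.4) = 0.0491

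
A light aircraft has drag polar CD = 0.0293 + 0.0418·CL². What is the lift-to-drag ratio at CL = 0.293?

L/D = 8.91

CD = 0.0293 + 0.0418 × 0.293² = 0.03289
L/D = CL/CD = 0.293 / 0.03289 = 8.91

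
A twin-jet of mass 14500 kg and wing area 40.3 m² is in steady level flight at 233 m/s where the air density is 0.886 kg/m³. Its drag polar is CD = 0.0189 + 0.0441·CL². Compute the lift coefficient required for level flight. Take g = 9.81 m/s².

Weight W = mg = 14500 × 9.81 = 1.4224×10^5 N; in level flight L = W.
Dynamic pressure q = 0.5 × 0.886 × 233² = 24050 Pa.
CL = W/(q·S) = 1.4224×10^5 / (24050 × 40.3) = 0.1468.

CL = 0.147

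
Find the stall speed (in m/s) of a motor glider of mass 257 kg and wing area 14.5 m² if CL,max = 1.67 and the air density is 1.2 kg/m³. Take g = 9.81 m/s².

Stall occurs when L = W at CL,max. W = mg = 257 × 9.81 = 2521 N.
V_stall = √(2W/(ρ·S·CL,max)) = √(2 × 2521 / (1.2 × 14.5 × 1.67))
V_stall = √173.5 = 13.2 m/s

V_stall = 13.2 m/s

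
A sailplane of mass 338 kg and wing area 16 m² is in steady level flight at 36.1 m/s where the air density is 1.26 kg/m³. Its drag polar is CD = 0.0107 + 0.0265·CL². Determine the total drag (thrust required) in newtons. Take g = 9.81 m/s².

D = 163 N

In steady level flight, lift balances weight: W = mg = 338 × 9.81 = 3315.8 N.
q = ½ρv² = ½ × 1.26 × 36.1² = 821 Pa.
CL = 2W/(ρv²S) = 2×3315.8/(1.26×36.1²×16) = 0.2524.
CD = 0.0107 + 0.0265 × 0.2524² = 0.01239.
D = q·S·CD = 821 × 16 × 0.01239 = 162.7 N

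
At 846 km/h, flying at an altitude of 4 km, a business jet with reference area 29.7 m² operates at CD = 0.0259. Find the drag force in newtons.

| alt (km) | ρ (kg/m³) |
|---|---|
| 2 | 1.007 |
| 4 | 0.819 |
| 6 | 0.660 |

At 4 km, from the table: ρ = 0.819 kg/m³.
Convert speed: v = 846 km/h ÷ 3.6 = 235 m/s.
D = ½ρv²S·CD = ½ × 0.819 × 235² × 29.7 × 0.0259 = 17400 N ≈ 17.4 kN

D = 17400 N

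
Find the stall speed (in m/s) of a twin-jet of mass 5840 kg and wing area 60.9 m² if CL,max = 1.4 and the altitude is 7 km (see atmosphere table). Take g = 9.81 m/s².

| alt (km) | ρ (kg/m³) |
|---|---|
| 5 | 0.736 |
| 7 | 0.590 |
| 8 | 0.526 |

At 7 km, from the table: ρ = 0.590 kg/m³.
Weight W = mg = 5840 × 9.81 = 57290 N.
V_stall = √(2W/(ρ·S·CL,max)) = √(2 × 57290 / (0.59 × 60.9 × 1.4))
V_stall = √2278 = 47.7 m/s

V_stall = 47.7 m/s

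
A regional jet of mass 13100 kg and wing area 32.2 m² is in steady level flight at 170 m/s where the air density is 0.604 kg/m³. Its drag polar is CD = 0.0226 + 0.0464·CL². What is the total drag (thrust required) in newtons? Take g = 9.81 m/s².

D = 9080 N

Level flight ⇒ L = W = m·g = 13100 × 9.81 = 1.2851×10^5 N.
Dynamic pressure q = 0.5 × 0.604 × 170² = 8728 Pa.
CL = W/(q·S) = 1.2851×10^5 / (8728 × 32.2) = 0.4573.
CD = 0.0226 + 0.0464 × 0.4573² = 0.0323.
D = q·S·CD = 8728 × 32.2 × 0.0323 = 9078 N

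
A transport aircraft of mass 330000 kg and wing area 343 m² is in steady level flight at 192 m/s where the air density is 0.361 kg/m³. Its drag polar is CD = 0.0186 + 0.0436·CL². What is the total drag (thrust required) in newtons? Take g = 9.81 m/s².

D = 2.43×10^5 N

In steady level flight, lift balances weight: W = mg = 330000 × 9.81 = 3.2373×10^6 N.
q = ½ρv² = ½ × 0.361 × 192² = 6654 Pa.
Required CL = L/(qS) = 3.2373×10^6/(6654·343) = 1.418.
CD = 0.0186 + 0.0436 × 1.418² = 0.1063.
D = q·S·CD = 6654 × 343 × 0.1063 = 2.427×10^5 N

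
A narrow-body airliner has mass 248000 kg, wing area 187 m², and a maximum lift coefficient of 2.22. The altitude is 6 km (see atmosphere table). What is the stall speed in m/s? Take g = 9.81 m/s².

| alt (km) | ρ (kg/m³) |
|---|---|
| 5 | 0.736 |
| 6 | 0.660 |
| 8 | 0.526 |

At 6 km, from the table: ρ = 0.660 kg/m³.
Stall occurs when L = W at CL,max. W = mg = 248000 × 9.81 = 2.433×10^6 N.
V_stall = √(2W/(ρ·S·CL,max)) = √(2 × 2.433×10^6 / (0.66 × 187 × 2.22))
V_stall = √17760 = 133 m/s

V_stall = 133 m/s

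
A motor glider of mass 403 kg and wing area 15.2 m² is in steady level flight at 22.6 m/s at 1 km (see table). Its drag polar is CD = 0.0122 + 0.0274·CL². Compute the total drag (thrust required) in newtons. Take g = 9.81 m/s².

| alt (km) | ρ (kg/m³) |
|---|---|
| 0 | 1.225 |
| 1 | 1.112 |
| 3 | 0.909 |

At 1 km, from the table: ρ = 1.112 kg/m³.
In steady level flight, lift balances weight: W = mg = 403 × 9.81 = 3953.4 N.
Dynamic pressure q = 0.5 × 1.112 × 22.6² = 284 Pa.
CL = W/(q·S) = 3953.4 / (284 × 15.2) = 0.9159.
CD = 0.0122 + 0.0274 × 0.9159² = 0.03518.
D = q·S·CD = 284 × 15.2 × 0.03518 = 151.9 N

D = 152 N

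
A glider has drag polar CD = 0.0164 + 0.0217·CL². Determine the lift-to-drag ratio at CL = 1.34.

CD = 0.0164 + 0.0217 × 1.34² = 0.05536
L/D = CL/CD = 1.34 / 0.05536 = 24.2

L/D = 24.2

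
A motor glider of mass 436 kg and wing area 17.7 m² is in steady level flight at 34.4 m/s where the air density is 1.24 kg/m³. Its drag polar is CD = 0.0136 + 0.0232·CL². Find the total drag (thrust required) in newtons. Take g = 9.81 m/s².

In steady level flight, lift balances weight: W = mg = 436 × 9.81 = 4277.2 N.
Dynamic pressure q = 0.5 × 1.24 × 34.4² = 733.7 Pa.
Required CL = L/(qS) = 4277.2/(733.7·17.7) = 0.3294.
CD = 0.0136 + 0.0232 × 0.3294² = 0.01612.
D = q·S·CD = 733.7 × 17.7 × 0.01612 = 209.3 N

D = 209 N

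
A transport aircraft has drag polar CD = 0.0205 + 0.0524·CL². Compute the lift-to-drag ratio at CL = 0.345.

L/D = 12.9

CD = 0.0205 + 0.0524 × 0.345² = 0.02674
L/D = CL/CD = 0.345 / 0.02674 = 12.9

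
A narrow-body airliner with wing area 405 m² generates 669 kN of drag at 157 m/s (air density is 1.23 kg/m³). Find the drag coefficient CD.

From D = ½ρv²S·CD, rearranging gives CD = 2D/(ρv²S).
CD = 2 × 6.69×10^5 / (1.23 × 157² × 405) = 0.109

CD = 0.109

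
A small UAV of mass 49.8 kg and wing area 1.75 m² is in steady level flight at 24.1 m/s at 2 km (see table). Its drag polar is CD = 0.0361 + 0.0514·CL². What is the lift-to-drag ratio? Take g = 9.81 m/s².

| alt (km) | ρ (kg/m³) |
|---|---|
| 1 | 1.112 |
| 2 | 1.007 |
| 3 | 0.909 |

L/D = 11.5

At 2 km, from the table: ρ = 1.007 kg/m³.
In steady level flight, lift balances weight: W = mg = 49.8 × 9.81 = 488.54 N.
q = ½ρv² = ½ × 1.007 × 24.1² = 292.4 Pa.
CL = W/(q·S) = 488.54 / (292.4 × 1.75) = 0.9546.
CD = 0.0361 + 0.0514 × 0.9546² = 0.08294.
L/D = CL/CD = 0.9546 / 0.08294 = 11.5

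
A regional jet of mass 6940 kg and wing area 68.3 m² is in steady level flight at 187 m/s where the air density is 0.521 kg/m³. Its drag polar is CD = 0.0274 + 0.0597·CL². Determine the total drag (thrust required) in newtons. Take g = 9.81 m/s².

Level flight ⇒ L = W = m·g = 6940 × 9.81 = 68081 N.
Dynamic pressure q = 0.5 × 0.521 × 187² = 9109 Pa.
Required CL = L/(qS) = 68081/(9109·68.3) = 0.1094.
CD = 0.0274 + 0.0597 × 0.1094² = 0.02811.
D = q·S·CD = 9109 × 68.3 × 0.02811 = 17490 N

D = 17500 N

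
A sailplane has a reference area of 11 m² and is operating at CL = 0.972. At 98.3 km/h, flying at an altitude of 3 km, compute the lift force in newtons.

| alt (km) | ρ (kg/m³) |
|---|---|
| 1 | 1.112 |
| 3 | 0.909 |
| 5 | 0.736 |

At 3 km, from the table: ρ = 0.909 kg/m³.
Convert speed: v = 98.3 km/h ÷ 3.6 = 27.31 m/s.
L = ½ρv²S·CL = ½ × 0.909 × 27.31² × 11 × 0.972 = 3620 N

L = 3620 N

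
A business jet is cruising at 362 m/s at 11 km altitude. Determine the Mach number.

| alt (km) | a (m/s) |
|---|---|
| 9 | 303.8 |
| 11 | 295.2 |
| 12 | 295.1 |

At 11 km, from the table: a = 295.2 m/s.
M = v/a = 362 / 295.2 = 1.23

M = 1.23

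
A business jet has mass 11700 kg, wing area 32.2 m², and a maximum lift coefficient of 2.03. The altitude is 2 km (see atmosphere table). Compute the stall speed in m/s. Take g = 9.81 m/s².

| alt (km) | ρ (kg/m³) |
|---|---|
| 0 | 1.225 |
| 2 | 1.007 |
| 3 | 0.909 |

V_stall = 59.1 m/s

At 2 km, from the table: ρ = 1.007 kg/m³.
At stall, lift equals weight: L = W = m·g = 11700 × 9.81 = 1.148×10^5 N.
V_stall = √(2W/(ρ·S·CL,max)) = √(2 × 1.148×10^5 / (1.007 × 32.2 × 2.03))
V_stall = √3487 = 59.1 m/s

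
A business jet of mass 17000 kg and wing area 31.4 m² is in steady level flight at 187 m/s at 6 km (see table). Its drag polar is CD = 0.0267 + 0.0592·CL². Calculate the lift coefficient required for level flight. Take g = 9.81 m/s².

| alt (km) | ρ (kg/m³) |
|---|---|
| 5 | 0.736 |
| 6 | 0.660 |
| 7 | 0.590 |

CL = 0.46

At 6 km, from the table: ρ = 0.660 kg/m³.
Weight W = mg = 17000 × 9.81 = 1.6677×10^5 N; in level flight L = W.
q = ½ρv² = ½ × 0.66 × 187² = 11540 Pa.
CL = 2W/(ρv²S) = 2×1.6677×10^5/(0.66×187²×31.4) = 0.4602.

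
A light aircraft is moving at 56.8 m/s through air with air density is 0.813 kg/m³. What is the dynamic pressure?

q = 1310 Pa

q = ½ρv² = ½ × 0.813 × 56.8² = 1310 Pa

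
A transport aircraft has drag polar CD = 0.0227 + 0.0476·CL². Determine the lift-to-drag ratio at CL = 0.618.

CD = 0.0227 + 0.0476 × 0.618² = 0.04088
L/D = CL/CD = 0.618 / 0.04088 = 15.1

L/D = 15.1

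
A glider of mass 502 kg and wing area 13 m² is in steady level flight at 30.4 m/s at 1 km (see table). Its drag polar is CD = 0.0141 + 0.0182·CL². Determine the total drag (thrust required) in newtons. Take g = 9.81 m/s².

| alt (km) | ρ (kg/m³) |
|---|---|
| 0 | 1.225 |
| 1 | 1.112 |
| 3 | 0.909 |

D = 160 N

At 1 km, from the table: ρ = 1.112 kg/m³.
In steady level flight, lift balances weight: W = mg = 502 × 9.81 = 4924.6 N.
q = ½ρv² = ½ × 1.112 × 30.4² = 513.8 Pa.
CL = 2W/(ρv²S) = 2×4924.6/(1.112×30.4²×13) = 0.7372.
CD = 0.0141 + 0.0182 × 0.7372² = 0.02399.
D = q·S·CD = 513.8 × 13 × 0.02399 = 160.3 N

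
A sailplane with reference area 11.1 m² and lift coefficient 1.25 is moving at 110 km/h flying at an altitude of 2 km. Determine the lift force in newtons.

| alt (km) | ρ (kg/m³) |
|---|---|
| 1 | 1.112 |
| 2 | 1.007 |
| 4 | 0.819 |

L = 6520 N

At 2 km, from the table: ρ = 1.007 kg/m³.
Convert speed: v = 110 km/h ÷ 3.6 = 30.56 m/s.
Dynamic pressure q = ½ρv² = ½ × 1.007 × 30.56² = 470.1 Pa.
L = q·S·CL = 470.1 × 11.1 × 1.25 = 6520 N ≈ 6.52 kN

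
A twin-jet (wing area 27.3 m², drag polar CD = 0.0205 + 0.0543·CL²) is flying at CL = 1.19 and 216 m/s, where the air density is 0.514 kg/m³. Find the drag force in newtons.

CD = 0.0205 + 0.0543 × 1.19² = 0.09739
D = ½ρv²S·CD = ½ × 0.514 × 216² × 27.3 × 0.09739 = 31900 N

D = 31900 N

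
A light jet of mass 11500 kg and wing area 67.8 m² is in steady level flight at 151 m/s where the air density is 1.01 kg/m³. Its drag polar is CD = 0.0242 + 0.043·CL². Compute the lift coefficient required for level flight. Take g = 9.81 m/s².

In steady level flight, lift balances weight: W = mg = 11500 × 9.81 = 1.1282×10^5 N.
q = ½ρv² = ½ × 1.01 × 151² = 11510 Pa.
CL = W/(q·S) = 1.1282×10^5 / (11510 × 67.8) = 0.1445.

CL = 0.145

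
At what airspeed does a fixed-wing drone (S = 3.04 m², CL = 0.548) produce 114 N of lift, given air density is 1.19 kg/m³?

v = 10.7 m/s

L = ½ρv²S·CL ⇒ v = √(2L/(ρ·S·CL))
v = √(2 × 114 / (1.19 × 3.04 × 0.548)) = √115 = 10.7 m/s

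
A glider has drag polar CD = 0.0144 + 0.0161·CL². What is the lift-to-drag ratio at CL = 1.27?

L/D = 31.5

CD = 0.0144 + 0.0161 × 1.27² = 0.04037
L/D = CL/CD = 1.27 / 0.04037 = 31.5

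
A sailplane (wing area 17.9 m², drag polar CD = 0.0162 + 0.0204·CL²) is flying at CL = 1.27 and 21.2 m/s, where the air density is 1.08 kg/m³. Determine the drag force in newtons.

CD = 0.0162 + 0.0204 × 1.27² = 0.0491
D = ½ρv²S·CD = ½ × 1.08 × 21.2² × 17.9 × 0.0491 = 213 N

D = 213 N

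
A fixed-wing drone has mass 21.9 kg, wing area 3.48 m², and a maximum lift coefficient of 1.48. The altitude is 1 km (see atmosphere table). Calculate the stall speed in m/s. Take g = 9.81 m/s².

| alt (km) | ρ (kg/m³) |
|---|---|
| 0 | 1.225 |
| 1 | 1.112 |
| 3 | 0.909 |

V_stall = 8.66 m/s

At 1 km, from the table: ρ = 1.112 kg/m³.
At stall, lift equals weight: L = W = m·g = 21.9 × 9.81 = 214.8 N.
V_stall = √(2W/(ρ·S·CL,max)) = √(2 × 214.8 / (1.112 × 3.48 × 1.48))
V_stall = √75.02 = 8.66 m/s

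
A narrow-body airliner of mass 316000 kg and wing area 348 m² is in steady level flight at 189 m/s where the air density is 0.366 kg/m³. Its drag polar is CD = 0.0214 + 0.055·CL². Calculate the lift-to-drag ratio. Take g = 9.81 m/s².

L/D = 11

In steady level flight, lift balances weight: W = mg = 316000 × 9.81 = 3.1×10^6 N.
q = ½ρv² = ½ × 0.366 × 189² = 6537 Pa.
CL = 2W/(ρv²S) = 2×3.1×10^6/(0.366×189²×348) = 1.363.
CD = 0.0214 + 0.055 × 1.363² = 0.1235.
L/D = CL/CD = 1.363 / 0.1235 = 11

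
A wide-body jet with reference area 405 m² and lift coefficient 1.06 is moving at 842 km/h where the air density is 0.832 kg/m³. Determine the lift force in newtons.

L = 9.77×10^6 N

Convert speed: v = 842 km/h ÷ 3.6 = 233.9 m/s.
L = ½ρv²S·CL = ½ × 0.832 × 233.9² × 405 × 1.06 = 9.77×10^6 N ≈ 9770 kN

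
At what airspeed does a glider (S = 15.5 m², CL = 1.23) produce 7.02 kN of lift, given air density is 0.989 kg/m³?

L = ½ρv²S·CL ⇒ v = √(2L/(ρ·S·CL))
v = √(2 × 7020 / (0.989 × 15.5 × 1.23)) = √744.6 = 27.3 m/s

v = 27.3 m/s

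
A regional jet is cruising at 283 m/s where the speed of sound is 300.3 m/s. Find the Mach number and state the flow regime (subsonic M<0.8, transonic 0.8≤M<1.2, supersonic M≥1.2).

M = 0.942 (transonic)

M = v/a = 283 / 300.3 = 0.942
M = 0.942 → transonic.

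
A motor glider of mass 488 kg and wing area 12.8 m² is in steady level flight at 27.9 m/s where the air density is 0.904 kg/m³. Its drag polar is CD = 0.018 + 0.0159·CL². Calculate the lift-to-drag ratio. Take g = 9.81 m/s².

L/D = 29.6

Level flight ⇒ L = W = m·g = 488 × 9.81 = 4787.3 N.
Dynamic pressure q = 0.5 × 0.904 × 27.9² = 351.8 Pa.
CL = W/(q·S) = 4787.3 / (351.8 × 12.8) = 1.063.
CD = 0.018 + 0.0159 × 1.063² = 0.03597.
L/D = CL/CD = 1.063 / 0.03597 = 29.6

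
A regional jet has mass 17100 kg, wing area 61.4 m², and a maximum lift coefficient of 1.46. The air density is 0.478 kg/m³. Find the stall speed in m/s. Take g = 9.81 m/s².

V_stall = 88.5 m/s

Stall occurs when L = W at CL,max. W = mg = 17100 × 9.81 = 1.678×10^5 N.
V_stall = √(2W/(ρ·S·CL,max)) = √(2 × 1.678×10^5 / (0.478 × 61.4 × 1.46))
V_stall = √7830 = 88.5 m/s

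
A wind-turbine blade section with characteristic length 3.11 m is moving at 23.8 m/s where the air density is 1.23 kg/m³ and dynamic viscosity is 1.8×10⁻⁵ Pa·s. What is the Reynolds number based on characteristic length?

Re = 5.06×10^6

Re = ρ·v·c/μ = 1.23 × 23.8 × 3.11 / (1.8×10⁻⁵) = 5.06×10^6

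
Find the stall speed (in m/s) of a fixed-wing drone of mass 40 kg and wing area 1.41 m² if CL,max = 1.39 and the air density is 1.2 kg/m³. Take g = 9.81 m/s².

Stall occurs when L = W at CL,max. W = mg = 40 × 9.81 = 392.4 N.
V_stall = √(2W/(ρ·S·CL,max)) = √(2 × 392.4 / (1.2 × 1.41 × 1.39))
V_stall = √333.7 = 18.3 m/s

V_stall = 18.3 m/s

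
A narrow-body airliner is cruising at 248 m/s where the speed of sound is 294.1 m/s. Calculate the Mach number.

M = 0.843

M = v/a = 248 / 294.1 = 0.843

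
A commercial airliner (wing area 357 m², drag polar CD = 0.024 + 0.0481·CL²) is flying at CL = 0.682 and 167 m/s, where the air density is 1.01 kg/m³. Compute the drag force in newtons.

CD = 0.024 + 0.0481 × 0.682² = 0.04637
D = ½ρv²S·CD = ½ × 1.01 × 167² × 357 × 0.04637 = 2.33×10^5 N

D = 2.33×10^5 N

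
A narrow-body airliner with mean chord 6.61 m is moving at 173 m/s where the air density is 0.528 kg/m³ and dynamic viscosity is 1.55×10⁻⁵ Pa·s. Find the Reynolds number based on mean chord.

Re = ρ·v·c/μ = 0.528 × 173 × 6.61 / (1.55×10⁻⁵) = 3.9×10^7

Re = 3.9×10^7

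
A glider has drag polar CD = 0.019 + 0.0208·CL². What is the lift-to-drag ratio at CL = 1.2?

L/D = 24.5

CD = 0.019 + 0.0208 × 1.2² = 0.04895
L/D = CL/CD = 1.2 / 0.04895 = 24.5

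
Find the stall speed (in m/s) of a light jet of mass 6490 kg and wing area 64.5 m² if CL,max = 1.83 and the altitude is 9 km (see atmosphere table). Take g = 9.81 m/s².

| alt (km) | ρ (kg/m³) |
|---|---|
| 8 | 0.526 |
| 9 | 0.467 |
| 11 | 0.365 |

V_stall = 48.1 m/s

At 9 km, from the table: ρ = 0.467 kg/m³.
Stall occurs when L = W at CL,max. W = mg = 6490 × 9.81 = 63670 N.
V_stall = √(2W/(ρ·S·CL,max)) = √(2 × 63670 / (0.467 × 64.5 × 1.83))
V_stall = √2310 = 48.1 m/s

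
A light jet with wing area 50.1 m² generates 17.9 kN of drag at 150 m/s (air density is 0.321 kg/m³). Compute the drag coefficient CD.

CD = 0.0989

From D = ½ρv²S·CD, rearranging gives CD = 2D/(ρv²S).
CD = 2 × 17900 / (0.321 × 150² × 50.1) = 0.0989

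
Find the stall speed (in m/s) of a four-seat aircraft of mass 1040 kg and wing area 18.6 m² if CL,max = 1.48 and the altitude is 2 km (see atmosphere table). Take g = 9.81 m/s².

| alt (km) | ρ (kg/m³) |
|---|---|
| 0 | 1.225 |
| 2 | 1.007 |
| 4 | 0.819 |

V_stall = 27.1 m/s

At 2 km, from the table: ρ = 1.007 kg/m³.
At stall, lift equals weight: L = W = m·g = 1040 × 9.81 = 10200 N.
V_stall = √(2W/(ρ·S·CL,max)) = √(2 × 10200 / (1.007 × 18.6 × 1.48))
V_stall = √736.1 = 27.1 m/s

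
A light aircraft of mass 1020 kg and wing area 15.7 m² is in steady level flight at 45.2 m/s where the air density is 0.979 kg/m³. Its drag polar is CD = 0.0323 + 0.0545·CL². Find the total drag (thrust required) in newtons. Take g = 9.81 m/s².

D = 855 N

In steady level flight, lift balances weight: W = mg = 1020 × 9.81 = 10006 N.
q = ½ρv² = ½ × 0.979 × 45.2² = 1000 Pa.
Required CL = L/(qS) = 10006/(1000·15.7) = 0.6373.
CD = 0.0323 + 0.0545 × 0.6373² = 0.05443.
D = q·S·CD = 1000 × 15.7 × 0.05443 = 854.7 N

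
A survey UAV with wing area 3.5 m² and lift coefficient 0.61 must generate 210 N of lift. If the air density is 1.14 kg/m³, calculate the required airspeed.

L = ½ρv²S·CL ⇒ v = √(2L/(ρ·S·CL))
v = √(2 × 210 / (1.14 × 3.5 × 0.61)) = √172.6 = 13.1 m/s

v = 13.1 m/s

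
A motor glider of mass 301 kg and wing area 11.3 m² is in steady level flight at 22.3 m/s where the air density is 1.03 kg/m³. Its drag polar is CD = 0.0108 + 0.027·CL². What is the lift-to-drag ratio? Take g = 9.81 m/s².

L/D = 26.2

In steady level flight, lift balances weight: W = mg = 301 × 9.81 = 2952.8 N.
Dynamic pressure q = 0.5 × 1.03 × 22.3² = 256.1 Pa.
CL = W/(q·S) = 2952.8 / (256.1 × 11.3) = 1.02.
CD = 0.0108 + 0.027 × 1.02² = 0.03891.
L/D = CL/CD = 1.02 / 0.03891 = 26.2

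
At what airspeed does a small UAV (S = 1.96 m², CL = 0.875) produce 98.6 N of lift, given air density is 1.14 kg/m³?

L = ½ρv²S·CL ⇒ v = √(2L/(ρ·S·CL))
v = √(2 × 98.6 / (1.14 × 1.96 × 0.875)) = √100.9 = 10 m/s

v = 10 m/s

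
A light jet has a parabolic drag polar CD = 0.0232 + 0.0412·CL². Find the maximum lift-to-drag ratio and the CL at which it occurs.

For CD = CD0 + K·CL², (L/D)max occurs at CL* = √(CD0/K) and equals 1/(2√(K·CD0)).
(L/D)max = 1/(2√(0.0412 × 0.0232)) = 1/(2 × 0.03092) = 16.2
CL* = √(0.0232/0.0412) = 0.75

(L/D)max = 16.2, at CL = 0.75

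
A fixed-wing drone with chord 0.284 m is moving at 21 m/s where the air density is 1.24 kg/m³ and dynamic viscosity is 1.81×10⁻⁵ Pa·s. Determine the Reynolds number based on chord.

Re = ρ·v·c/μ = 1.24 × 21 × 0.284 / (1.81×10⁻⁵) = 4.09×10^5

Re = 4.09×10^5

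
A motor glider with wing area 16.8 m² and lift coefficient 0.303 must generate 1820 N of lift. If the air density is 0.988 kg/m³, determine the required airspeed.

v = 26.9 m/s

L = ½ρv²S·CL ⇒ v = √(2L/(ρ·S·CL))
v = √(2 × 1820 / (0.988 × 16.8 × 0.303)) = √723.8 = 26.9 m/s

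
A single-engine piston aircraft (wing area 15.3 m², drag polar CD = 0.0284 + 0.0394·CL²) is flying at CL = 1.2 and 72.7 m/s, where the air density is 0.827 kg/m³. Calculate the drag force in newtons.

D = 2850 N

CD = 0.0284 + 0.0394 × 1.2² = 0.08514
D = ½ρv²S·CD = ½ × 0.827 × 72.7² × 15.3 × 0.08514 = 2850 N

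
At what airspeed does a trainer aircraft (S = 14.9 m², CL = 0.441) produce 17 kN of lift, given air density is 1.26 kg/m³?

v = 64.1 m/s

L = ½ρv²S·CL ⇒ v = √(2L/(ρ·S·CL))
v = √(2 × 17000 / (1.26 × 14.9 × 0.441)) = √4107 = 64.1 m/s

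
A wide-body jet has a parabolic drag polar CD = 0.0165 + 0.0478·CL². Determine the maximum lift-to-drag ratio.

(L/D)max = 17.8

For CD = CD0 + K·CL², (L/D)max occurs at CL* = √(CD0/K) and equals 1/(2√(K·CD0)).
(L/D)max = 1/(2√(0.0478 × 0.0165)) = 1/(2 × 0.02808) = 17.8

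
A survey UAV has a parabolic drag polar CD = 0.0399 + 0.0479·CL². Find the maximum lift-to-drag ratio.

For CD = CD0 + K·CL², (L/D)max occurs at CL* = √(CD0/K) and equals 1/(2√(K·CD0)).
(L/D)max = 1/(2√(0.0479 × 0.0399)) = 1/(2 × 0.04372) = 11.4

(L/D)max = 11.4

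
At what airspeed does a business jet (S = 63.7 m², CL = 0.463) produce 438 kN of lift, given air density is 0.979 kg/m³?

L = ½ρv²S·CL ⇒ v = √(2L/(ρ·S·CL))
v = √(2 × 4.38×10^5 / (0.979 × 63.7 × 0.463)) = √30340 = 174 m/s

v = 174 m/s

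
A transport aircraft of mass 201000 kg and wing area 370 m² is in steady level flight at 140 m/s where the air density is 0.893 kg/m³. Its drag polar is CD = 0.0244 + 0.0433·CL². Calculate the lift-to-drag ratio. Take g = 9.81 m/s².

L/D = 15.1

Weight W = mg = 201000 × 9.81 = 1.9718×10^6 N; in level flight L = W.
q = ½ρv² = ½ × 0.893 × 140² = 8751 Pa.
CL = 2W/(ρv²S) = 2×1.9718×10^6/(0.893×140²×370) = 0.609.
CD = 0.0244 + 0.0433 × 0.609² = 0.04046.
L/D = CL/CD = 0.609 / 0.04046 = 15.1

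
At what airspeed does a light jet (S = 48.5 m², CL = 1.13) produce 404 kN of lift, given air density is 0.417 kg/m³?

v = 188 m/s

L = ½ρv²S·CL ⇒ v = √(2L/(ρ·S·CL))
v = √(2 × 4.04×10^5 / (0.417 × 48.5 × 1.13)) = √35360 = 188 m/s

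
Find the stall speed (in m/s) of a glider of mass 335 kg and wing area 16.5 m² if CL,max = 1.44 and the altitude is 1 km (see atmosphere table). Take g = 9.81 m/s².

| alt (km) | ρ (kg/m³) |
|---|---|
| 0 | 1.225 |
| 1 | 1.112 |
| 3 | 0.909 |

At 1 km, from the table: ρ = 1.112 kg/m³.
Stall occurs when L = W at CL,max. W = mg = 335 × 9.81 = 3286 N.
From L = ½ρV²S·CL,max = W: V_stall = √(2W/(ρSCL,max)) = √(2·3286/(1.112·16.5·1.44))
V_stall = √248.8 = 15.8 m/s

V_stall = 15.8 m/s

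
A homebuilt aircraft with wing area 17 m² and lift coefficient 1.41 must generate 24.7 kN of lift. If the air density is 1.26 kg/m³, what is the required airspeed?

L = ½ρv²S·CL ⇒ v = √(2L/(ρ·S·CL))
v = √(2 × 24700 / (1.26 × 17 × 1.41)) = √1636 = 40.4 m/s

v = 40.4 m/s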